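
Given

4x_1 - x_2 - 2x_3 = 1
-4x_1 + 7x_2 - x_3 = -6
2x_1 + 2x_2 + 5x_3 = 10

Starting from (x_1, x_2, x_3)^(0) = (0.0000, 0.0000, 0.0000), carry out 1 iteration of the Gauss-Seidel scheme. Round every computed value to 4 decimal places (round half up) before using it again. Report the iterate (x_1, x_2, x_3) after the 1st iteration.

(0.2500, -0.7143, 2.1857)

Iteration 1:
  x_1 = (1 - (-1)·0.0000 - (-2)·0.0000) / (4) = 0.2500
  x_2 = (-6 - (-4)·0.2500 - (-1)·0.0000) / (7) = -0.7143
  x_3 = (10 - (2)·0.2500 - (2)·-0.7143) / (5) = 2.1857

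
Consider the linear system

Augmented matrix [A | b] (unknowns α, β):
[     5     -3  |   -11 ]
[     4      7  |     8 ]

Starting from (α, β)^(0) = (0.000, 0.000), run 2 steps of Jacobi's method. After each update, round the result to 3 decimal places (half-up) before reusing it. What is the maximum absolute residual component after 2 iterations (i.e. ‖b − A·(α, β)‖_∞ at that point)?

3.770

Iteration 1:
  α = (-11 - (-3)·0.000) / (5) = -2.200
  β = (8 - (4)·0.000) / (7) = 1.143
Iteration 2:
  α = (-11 - (-3)·1.143) / (5) = -1.514
  β = (8 - (4)·-2.200) / (7) = 2.400
Residual b − A·x = (3.770, -2.744); ∞-norm = 3.770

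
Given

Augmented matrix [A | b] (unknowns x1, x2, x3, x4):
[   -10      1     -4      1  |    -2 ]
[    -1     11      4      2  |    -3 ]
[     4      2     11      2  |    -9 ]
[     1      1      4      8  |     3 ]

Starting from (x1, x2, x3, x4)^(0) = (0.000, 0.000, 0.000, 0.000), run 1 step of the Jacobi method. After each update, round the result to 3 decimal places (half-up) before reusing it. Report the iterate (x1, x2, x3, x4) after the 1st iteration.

Iteration 1:
  x1 = (-2 - (1)·0.000 - (-4)·0.000 - (1)·0.000) / (-10) = 0.200
  x2 = (-3 - (-1)·0.000 - (4)·0.000 - (2)·0.000) / (11) = -0.273
  x3 = (-9 - (4)·0.000 - (2)·0.000 - (2)·0.000) / (11) = -0.818
  x4 = (3 - (1)·0.000 - (1)·0.000 - (4)·0.000) / (8) = 0.375

(0.200, -0.273, -0.818, 0.375)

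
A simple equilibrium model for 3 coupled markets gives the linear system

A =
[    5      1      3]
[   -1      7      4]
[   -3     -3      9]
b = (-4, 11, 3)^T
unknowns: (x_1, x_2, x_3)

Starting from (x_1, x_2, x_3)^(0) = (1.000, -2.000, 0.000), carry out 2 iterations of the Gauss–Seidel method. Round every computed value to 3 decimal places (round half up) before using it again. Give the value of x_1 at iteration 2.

Iteration 1:
  x_1 = (-4 - (1)·-2.000 - (3)·0.000) / (5) = -0.400
  x_2 = (11 - (-1)·-0.400 - (4)·0.000) / (7) = 1.514
  x_3 = (3 - (-3)·-0.400 - (-3)·1.514) / (9) = 0.705
Iteration 2:
  x_1 = (-4 - (1)·1.514 - (3)·0.705) / (5) = -1.526
  x_2 = (11 - (-1)·-1.526 - (4)·0.705) / (7) = 0.951
  x_3 = (3 - (-3)·-1.526 - (-3)·0.951) / (9) = 0.142

-1.526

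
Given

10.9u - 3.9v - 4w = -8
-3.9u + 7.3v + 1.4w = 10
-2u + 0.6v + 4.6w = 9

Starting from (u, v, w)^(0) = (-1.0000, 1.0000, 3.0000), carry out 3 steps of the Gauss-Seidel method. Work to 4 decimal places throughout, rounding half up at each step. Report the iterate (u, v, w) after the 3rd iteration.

(0.4342, 1.2181, 1.9864)

Iteration 1:
  u = (-8 - (-3.9)·1.0000 - (-4)·3.0000) / (10.9) = 0.7248
  v = (10 - (-3.9)·0.7248 - (1.4)·3.0000) / (7.3) = 1.1817
  w = (9 - (-2)·0.7248 - (0.6)·1.1817) / (4.6) = 2.1175
Iteration 2:
  u = (-8 - (-3.9)·1.1817 - (-4)·2.1175) / (10.9) = 0.4659
  v = (10 - (-3.9)·0.4659 - (1.4)·2.1175) / (7.3) = 1.2127
  w = (9 - (-2)·0.4659 - (0.6)·1.2127) / (4.6) = 2.0009
Iteration 3:
  u = (-8 - (-3.9)·1.2127 - (-4)·2.0009) / (10.9) = 0.4342
  v = (10 - (-3.9)·0.4342 - (1.4)·2.0009) / (7.3) = 1.2181
  w = (9 - (-2)·0.4342 - (0.6)·1.2181) / (4.6) = 1.9864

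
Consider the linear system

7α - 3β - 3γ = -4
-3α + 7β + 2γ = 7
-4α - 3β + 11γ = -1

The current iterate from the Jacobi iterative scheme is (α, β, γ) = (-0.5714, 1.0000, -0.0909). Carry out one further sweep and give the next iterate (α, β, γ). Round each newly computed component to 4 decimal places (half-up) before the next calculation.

(-0.1818, 0.7811, -0.0260)

One sweep:
  α = (-4 - (-3)·1.0000 - (-3)·-0.0909) / (7) = -0.1818
  β = (7 - (-3)·-0.5714 - (2)·-0.0909) / (7) = 0.7811
  γ = (-1 - (-4)·-0.5714 - (-3)·1.0000) / (11) = -0.0260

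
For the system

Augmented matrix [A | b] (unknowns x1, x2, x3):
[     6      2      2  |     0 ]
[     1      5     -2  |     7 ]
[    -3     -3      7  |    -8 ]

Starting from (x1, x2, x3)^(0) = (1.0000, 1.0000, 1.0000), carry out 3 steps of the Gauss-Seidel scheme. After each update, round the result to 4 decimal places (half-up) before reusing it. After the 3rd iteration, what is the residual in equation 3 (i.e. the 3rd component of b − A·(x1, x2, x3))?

-0.0001

Iteration 1:
  x1 = (0 - (2)·1.0000 - (2)·1.0000) / (6) = -0.6667
  x2 = (7 - (1)·-0.6667 - (-2)·1.0000) / (5) = 1.9333
  x3 = (-8 - (-3)·-0.6667 - (-3)·1.9333) / (7) = -0.6000
Iteration 2:
  x1 = (0 - (2)·1.9333 - (2)·-0.6000) / (6) = -0.4444
  x2 = (7 - (1)·-0.4444 - (-2)·-0.6000) / (5) = 1.2489
  x3 = (-8 - (-3)·-0.4444 - (-3)·1.2489) / (7) = -0.7981
Iteration 3:
  x1 = (0 - (2)·1.2489 - (2)·-0.7981) / (6) = -0.1503
  x2 = (7 - (1)·-0.1503 - (-2)·-0.7981) / (5) = 1.1108
  x3 = (-8 - (-3)·-0.1503 - (-3)·1.1108) / (7) = -0.7312
Residual b − A·x = (0.1426, 0.1339, -0.0001)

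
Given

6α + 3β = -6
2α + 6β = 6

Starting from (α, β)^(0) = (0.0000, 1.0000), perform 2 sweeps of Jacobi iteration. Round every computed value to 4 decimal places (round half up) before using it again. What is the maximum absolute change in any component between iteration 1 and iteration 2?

Iteration 1:
  α = (-6 - (3)·1.0000) / (6) = -1.5000
  β = (6 - (2)·0.0000) / (6) = 1.0000
Iteration 2:
  α = (-6 - (3)·1.0000) / (6) = -1.5000
  β = (6 - (2)·-1.5000) / (6) = 1.5000
Change: (0.0000, 0.5000) → max |·| = 0.5000

0.5000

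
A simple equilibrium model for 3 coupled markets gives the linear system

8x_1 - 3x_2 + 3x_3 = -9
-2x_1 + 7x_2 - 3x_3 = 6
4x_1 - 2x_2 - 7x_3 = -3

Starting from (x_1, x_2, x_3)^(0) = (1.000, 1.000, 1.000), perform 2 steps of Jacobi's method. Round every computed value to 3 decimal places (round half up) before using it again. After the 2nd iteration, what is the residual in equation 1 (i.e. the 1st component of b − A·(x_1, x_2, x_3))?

1.947

Iteration 1:
  x_1 = (-9 - (-3)·1.000 - (3)·1.000) / (8) = -1.125
  x_2 = (6 - (-2)·1.000 - (-3)·1.000) / (7) = 1.571
  x_3 = (-3 - (4)·1.000 - (-2)·1.000) / (-7) = 0.714
Iteration 2:
  x_1 = (-9 - (-3)·1.571 - (3)·0.714) / (8) = -0.804
  x_2 = (6 - (-2)·-1.125 - (-3)·0.714) / (7) = 0.842
  x_3 = (-3 - (4)·-1.125 - (-2)·1.571) / (-7) = -0.663
Residual b − A·x = (1.947, -3.491, -2.741)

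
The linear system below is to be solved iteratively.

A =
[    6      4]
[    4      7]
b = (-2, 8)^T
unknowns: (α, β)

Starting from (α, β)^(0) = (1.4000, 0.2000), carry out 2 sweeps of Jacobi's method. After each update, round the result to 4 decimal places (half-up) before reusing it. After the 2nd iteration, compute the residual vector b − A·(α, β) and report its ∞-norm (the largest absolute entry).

4.2666

Iteration 1:
  α = (-2 - (4)·0.2000) / (6) = -0.4667
  β = (8 - (4)·1.4000) / (7) = 0.3429
Iteration 2:
  α = (-2 - (4)·0.3429) / (6) = -0.5619
  β = (8 - (4)·-0.4667) / (7) = 1.4095
Residual b − A·x = (-4.2666, 0.3811); ∞-norm = 4.2666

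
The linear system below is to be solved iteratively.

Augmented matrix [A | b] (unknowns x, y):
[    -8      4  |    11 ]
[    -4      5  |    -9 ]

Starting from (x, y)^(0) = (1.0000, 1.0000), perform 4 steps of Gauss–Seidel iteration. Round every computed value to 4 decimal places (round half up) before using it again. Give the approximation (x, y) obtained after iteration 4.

Iteration 1:
  x = (11 - (4)·1.0000) / (-8) = -0.8750
  y = (-9 - (-4)·-0.8750) / (5) = -2.5000
Iteration 2:
  x = (11 - (4)·-2.5000) / (-8) = -2.6250
  y = (-9 - (-4)·-2.6250) / (5) = -3.9000
Iteration 3:
  x = (11 - (4)·-3.9000) / (-8) = -3.3250
  y = (-9 - (-4)·-3.3250) / (5) = -4.4600
Iteration 4:
  x = (11 - (4)·-4.4600) / (-8) = -3.6050
  y = (-9 - (-4)·-3.6050) / (5) = -4.6840

(-3.6050, -4.6840)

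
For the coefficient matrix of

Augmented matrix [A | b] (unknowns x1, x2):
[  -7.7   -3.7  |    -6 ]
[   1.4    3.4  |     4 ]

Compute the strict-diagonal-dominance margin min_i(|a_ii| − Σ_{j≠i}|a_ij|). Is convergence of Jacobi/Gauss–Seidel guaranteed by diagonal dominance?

2

row 1: |-7.7| − (3.7) = 4
row 2: |3.4| − (1.4) = 2
minimum over rows = 2 → strictly diagonally dominant (convergence guaranteed)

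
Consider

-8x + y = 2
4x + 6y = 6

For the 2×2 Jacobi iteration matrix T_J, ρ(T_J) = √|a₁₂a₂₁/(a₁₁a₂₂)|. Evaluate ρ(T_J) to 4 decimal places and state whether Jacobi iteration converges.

a₁₂a₂₁/(a₁₁a₂₂) = (1)·(4) / ((-8)·(6)) = -0.083333
ρ = √|-0.083333| = √0.083333 = 0.2887
ρ < 1, so Jacobi converges

0.2887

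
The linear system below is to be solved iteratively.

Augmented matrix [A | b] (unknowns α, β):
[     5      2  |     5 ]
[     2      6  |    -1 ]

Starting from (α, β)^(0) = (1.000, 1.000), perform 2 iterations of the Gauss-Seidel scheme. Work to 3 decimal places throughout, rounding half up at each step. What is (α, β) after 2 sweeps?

(1.147, -0.549)

Iteration 1:
  α = (5 - (2)·1.000) / (5) = 0.600
  β = (-1 - (2)·0.600) / (6) = -0.367
Iteration 2:
  α = (5 - (2)·-0.367) / (5) = 1.147
  β = (-1 - (2)·1.147) / (6) = -0.549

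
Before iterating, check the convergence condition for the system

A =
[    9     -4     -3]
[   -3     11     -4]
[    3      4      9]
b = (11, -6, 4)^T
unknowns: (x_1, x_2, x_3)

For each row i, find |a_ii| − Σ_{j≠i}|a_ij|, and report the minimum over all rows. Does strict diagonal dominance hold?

row 1: |9| − (4+3) = 2
row 2: |11| − (3+4) = 4
row 3: |9| − (3+4) = 2
minimum over rows = 2 → strictly diagonally dominant (convergence guaranteed)

2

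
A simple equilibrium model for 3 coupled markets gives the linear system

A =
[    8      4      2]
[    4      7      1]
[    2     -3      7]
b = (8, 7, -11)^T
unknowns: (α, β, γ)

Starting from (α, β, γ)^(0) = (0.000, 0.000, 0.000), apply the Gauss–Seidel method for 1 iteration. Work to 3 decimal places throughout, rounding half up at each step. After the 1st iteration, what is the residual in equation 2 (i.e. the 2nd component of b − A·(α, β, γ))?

Iteration 1:
  α = (8 - (4)·0.000 - (2)·0.000) / (8) = 1.000
  β = (7 - (4)·1.000 - (1)·0.000) / (7) = 0.429
  γ = (-11 - (2)·1.000 - (-3)·0.429) / (7) = -1.673
Residual b − A·x = (1.630, 1.670, -0.002)

1.670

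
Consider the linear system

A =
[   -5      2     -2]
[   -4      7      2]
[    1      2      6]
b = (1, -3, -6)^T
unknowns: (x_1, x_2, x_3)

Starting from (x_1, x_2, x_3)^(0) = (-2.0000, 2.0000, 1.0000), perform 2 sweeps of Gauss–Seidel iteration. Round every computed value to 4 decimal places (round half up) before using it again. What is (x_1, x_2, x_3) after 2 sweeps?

(-0.1067, -0.2515, -0.8984)

Iteration 1:
  x_1 = (1 - (2)·2.0000 - (-2)·1.0000) / (-5) = 0.2000
  x_2 = (-3 - (-4)·0.2000 - (2)·1.0000) / (7) = -0.6000
  x_3 = (-6 - (1)·0.2000 - (2)·-0.6000) / (6) = -0.8333
Iteration 2:
  x_1 = (1 - (2)·-0.6000 - (-2)·-0.8333) / (-5) = -0.1067
  x_2 = (-3 - (-4)·-0.1067 - (2)·-0.8333) / (7) = -0.2515
  x_3 = (-6 - (1)·-0.1067 - (2)·-0.2515) / (6) = -0.8984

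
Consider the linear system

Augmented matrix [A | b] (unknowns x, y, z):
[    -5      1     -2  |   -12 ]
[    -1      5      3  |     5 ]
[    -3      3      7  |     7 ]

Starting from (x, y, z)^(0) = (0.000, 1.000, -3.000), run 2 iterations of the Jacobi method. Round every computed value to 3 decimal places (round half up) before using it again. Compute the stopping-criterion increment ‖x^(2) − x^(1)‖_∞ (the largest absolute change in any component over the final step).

Iteration 1:
  x = (-12 - (1)·1.000 - (-2)·-3.000) / (-5) = 3.800
  y = (5 - (-1)·0.000 - (3)·-3.000) / (5) = 2.800
  z = (7 - (-3)·0.000 - (3)·1.000) / (7) = 0.571
Iteration 2:
  x = (-12 - (1)·2.800 - (-2)·0.571) / (-5) = 2.732
  y = (5 - (-1)·3.800 - (3)·0.571) / (5) = 1.417
  z = (7 - (-3)·3.800 - (3)·2.800) / (7) = 1.429
Change: (-1.068, -1.383, 0.858) → max |·| = 1.383

1.383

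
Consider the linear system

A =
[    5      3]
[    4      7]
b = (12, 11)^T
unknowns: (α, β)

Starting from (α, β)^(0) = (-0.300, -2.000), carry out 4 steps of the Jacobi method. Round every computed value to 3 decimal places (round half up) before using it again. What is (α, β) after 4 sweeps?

(1.921, 0.033)

Iteration 1:
  α = (12 - (3)·-2.000) / (5) = 3.600
  β = (11 - (4)·-0.300) / (7) = 1.743
Iteration 2:
  α = (12 - (3)·1.743) / (5) = 1.354
  β = (11 - (4)·3.600) / (7) = -0.486
Iteration 3:
  α = (12 - (3)·-0.486) / (5) = 2.692
  β = (11 - (4)·1.354) / (7) = 0.798
Iteration 4:
  α = (12 - (3)·0.798) / (5) = 1.921
  β = (11 - (4)·2.692) / (7) = 0.033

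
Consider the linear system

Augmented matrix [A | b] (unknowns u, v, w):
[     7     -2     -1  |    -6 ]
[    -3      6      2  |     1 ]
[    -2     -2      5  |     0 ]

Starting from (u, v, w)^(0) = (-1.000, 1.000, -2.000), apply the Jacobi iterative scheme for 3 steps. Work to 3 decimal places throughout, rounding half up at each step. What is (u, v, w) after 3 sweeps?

Iteration 1:
  u = (-6 - (-2)·1.000 - (-1)·-2.000) / (7) = -0.857
  v = (1 - (-3)·-1.000 - (2)·-2.000) / (6) = 0.333
  w = (0 - (-2)·-1.000 - (-2)·1.000) / (5) = 0.000
Iteration 2:
  u = (-6 - (-2)·0.333 - (-1)·0.000) / (7) = -0.762
  v = (1 - (-3)·-0.857 - (2)·0.000) / (6) = -0.262
  w = (0 - (-2)·-0.857 - (-2)·0.333) / (5) = -0.210
Iteration 3:
  u = (-6 - (-2)·-0.262 - (-1)·-0.210) / (7) = -0.962
  v = (1 - (-3)·-0.762 - (2)·-0.210) / (6) = -0.144
  w = (0 - (-2)·-0.762 - (-2)·-0.262) / (5) = -0.410

(-0.962, -0.144, -0.410)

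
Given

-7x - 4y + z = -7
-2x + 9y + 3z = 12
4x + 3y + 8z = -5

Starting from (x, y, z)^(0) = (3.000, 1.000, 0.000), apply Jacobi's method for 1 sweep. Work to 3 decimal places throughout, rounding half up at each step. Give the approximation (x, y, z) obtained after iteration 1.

(0.429, 2.000, -2.500)

Iteration 1:
  x = (-7 - (-4)·1.000 - (1)·0.000) / (-7) = 0.429
  y = (12 - (-2)·3.000 - (3)·0.000) / (9) = 2.000
  z = (-5 - (4)·3.000 - (3)·1.000) / (8) = -2.500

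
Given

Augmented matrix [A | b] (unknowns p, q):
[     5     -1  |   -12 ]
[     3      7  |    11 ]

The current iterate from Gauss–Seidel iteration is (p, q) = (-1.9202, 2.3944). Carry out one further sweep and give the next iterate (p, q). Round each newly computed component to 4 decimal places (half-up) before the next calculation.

(-1.9211, 2.3948)

One sweep:
  p = (-12 - (-1)·2.3944) / (5) = -1.9211
  q = (11 - (3)·-1.9211) / (7) = 2.3948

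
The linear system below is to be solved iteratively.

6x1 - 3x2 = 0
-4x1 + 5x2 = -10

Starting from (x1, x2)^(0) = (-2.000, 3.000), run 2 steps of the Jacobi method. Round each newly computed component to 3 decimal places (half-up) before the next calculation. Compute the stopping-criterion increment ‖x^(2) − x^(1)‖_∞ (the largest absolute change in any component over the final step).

Iteration 1:
  x1 = (0 - (-3)·3.000) / (6) = 1.500
  x2 = (-10 - (-4)·-2.000) / (5) = -3.600
Iteration 2:
  x1 = (0 - (-3)·-3.600) / (6) = -1.800
  x2 = (-10 - (-4)·1.500) / (5) = -0.800
Change: (-3.300, 2.800) → max |·| = 3.300

3.300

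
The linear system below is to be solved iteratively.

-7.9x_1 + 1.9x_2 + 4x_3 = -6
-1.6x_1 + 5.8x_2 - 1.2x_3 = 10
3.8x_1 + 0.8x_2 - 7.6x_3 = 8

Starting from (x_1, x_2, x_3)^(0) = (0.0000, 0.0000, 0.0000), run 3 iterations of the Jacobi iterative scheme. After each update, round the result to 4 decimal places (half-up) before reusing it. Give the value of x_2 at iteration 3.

Iteration 1:
  x_1 = (-6 - (1.9)·0.0000 - (4)·0.0000) / (-7.9) = 0.7595
  x_2 = (10 - (-1.6)·0.0000 - (-1.2)·0.0000) / (5.8) = 1.7241
  x_3 = (8 - (3.8)·0.0000 - (0.8)·0.0000) / (-7.6) = -1.0526
Iteration 2:
  x_1 = (-6 - (1.9)·1.7241 - (4)·-1.0526) / (-7.9) = 0.6412
  x_2 = (10 - (-1.6)·0.7595 - (-1.2)·-1.0526) / (5.8) = 1.7159
  x_3 = (8 - (3.8)·0.7595 - (0.8)·1.7241) / (-7.6) = -0.4914
Iteration 3:
  x_1 = (-6 - (1.9)·1.7159 - (4)·-0.4914) / (-7.9) = 0.9234
  x_2 = (10 - (-1.6)·0.6412 - (-1.2)·-0.4914) / (5.8) = 1.7994
  x_3 = (8 - (3.8)·0.6412 - (0.8)·1.7159) / (-7.6) = -0.5514

1.7994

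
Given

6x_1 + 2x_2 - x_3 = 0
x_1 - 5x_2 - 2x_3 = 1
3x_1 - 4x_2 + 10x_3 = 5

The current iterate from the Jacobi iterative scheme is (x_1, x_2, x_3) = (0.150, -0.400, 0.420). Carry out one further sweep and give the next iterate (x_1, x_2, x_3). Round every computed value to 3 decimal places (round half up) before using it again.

One sweep:
  x_1 = (0 - (2)·-0.400 - (-1)·0.420) / (6) = 0.203
  x_2 = (1 - (1)·0.150 - (-2)·0.420) / (-5) = -0.338
  x_3 = (5 - (3)·0.150 - (-4)·-0.400) / (10) = 0.295

(0.203, -0.338, 0.295)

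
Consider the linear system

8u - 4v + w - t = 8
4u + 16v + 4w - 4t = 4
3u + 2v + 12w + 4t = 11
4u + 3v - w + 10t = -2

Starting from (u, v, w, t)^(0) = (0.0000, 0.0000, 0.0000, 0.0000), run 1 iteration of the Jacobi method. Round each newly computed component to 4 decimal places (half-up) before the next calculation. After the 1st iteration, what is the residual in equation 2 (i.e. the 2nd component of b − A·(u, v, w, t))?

Iteration 1:
  u = (8 - (-4)·0.0000 - (1)·0.0000 - (-1)·0.0000) / (8) = 1.0000
  v = (4 - (4)·0.0000 - (4)·0.0000 - (-4)·0.0000) / (16) = 0.2500
  w = (11 - (3)·0.0000 - (2)·0.0000 - (4)·0.0000) / (12) = 0.9167
  t = (-2 - (4)·0.0000 - (3)·0.0000 - (-1)·0.0000) / (10) = -0.2000
Residual b − A·x = (-0.1167, -8.4668, -2.7004, -3.8333)

-8.4668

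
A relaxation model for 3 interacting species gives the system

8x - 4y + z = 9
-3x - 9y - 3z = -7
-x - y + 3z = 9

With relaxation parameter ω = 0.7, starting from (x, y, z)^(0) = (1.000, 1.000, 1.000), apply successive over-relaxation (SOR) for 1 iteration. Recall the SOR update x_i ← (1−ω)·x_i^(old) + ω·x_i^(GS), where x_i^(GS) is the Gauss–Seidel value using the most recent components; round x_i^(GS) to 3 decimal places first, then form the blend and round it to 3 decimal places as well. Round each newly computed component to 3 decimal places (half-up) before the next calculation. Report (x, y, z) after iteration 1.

Iteration 1:
  x: GS value = (9 - (-4)·1.000 - (1)·1.000) / (8) = 1.500;  x ← (1−ω)·1.000 + ω·1.500 = 1.350
  y: GS value = (-7 - (-3)·1.350 - (-3)·1.000) / (-9) = -0.006;  y ← (1−ω)·1.000 + ω·-0.006 = 0.296
  z: GS value = (9 - (-1)·1.350 - (-1)·0.296) / (3) = 3.549;  z ← (1−ω)·1.000 + ω·3.549 = 2.784

(1.350, 0.296, 2.784)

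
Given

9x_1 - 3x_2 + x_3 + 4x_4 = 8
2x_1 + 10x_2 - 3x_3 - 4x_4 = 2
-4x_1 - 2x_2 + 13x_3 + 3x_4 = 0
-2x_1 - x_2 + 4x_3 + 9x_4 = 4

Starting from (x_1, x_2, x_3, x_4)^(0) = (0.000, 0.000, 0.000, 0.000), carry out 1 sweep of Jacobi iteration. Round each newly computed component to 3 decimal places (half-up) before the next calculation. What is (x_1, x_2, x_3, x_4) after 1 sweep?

Iteration 1:
  x_1 = (8 - (-3)·0.000 - (1)·0.000 - (4)·0.000) / (9) = 0.889
  x_2 = (2 - (2)·0.000 - (-3)·0.000 - (-4)·0.000) / (10) = 0.200
  x_3 = (0 - (-4)·0.000 - (-2)·0.000 - (3)·0.000) / (13) = 0.000
  x_4 = (4 - (-2)·0.000 - (-1)·0.000 - (4)·0.000) / (9) = 0.444

(0.889, 0.200, 0.000, 0.444)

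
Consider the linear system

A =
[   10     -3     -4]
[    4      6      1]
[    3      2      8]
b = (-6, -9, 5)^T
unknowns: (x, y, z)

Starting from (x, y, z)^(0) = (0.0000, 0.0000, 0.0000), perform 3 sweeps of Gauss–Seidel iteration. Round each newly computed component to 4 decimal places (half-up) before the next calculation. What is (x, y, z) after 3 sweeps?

Iteration 1:
  x = (-6 - (-3)·0.0000 - (-4)·0.0000) / (10) = -0.6000
  y = (-9 - (4)·-0.6000 - (1)·0.0000) / (6) = -1.1000
  z = (5 - (3)·-0.6000 - (2)·-1.1000) / (8) = 1.1250
Iteration 2:
  x = (-6 - (-3)·-1.1000 - (-4)·1.1250) / (10) = -0.4800
  y = (-9 - (4)·-0.4800 - (1)·1.1250) / (6) = -1.3675
  z = (5 - (3)·-0.4800 - (2)·-1.3675) / (8) = 1.1469
Iteration 3:
  x = (-6 - (-3)·-1.3675 - (-4)·1.1469) / (10) = -0.5515
  y = (-9 - (4)·-0.5515 - (1)·1.1469) / (6) = -1.3235
  z = (5 - (3)·-0.5515 - (2)·-1.3235) / (8) = 1.1627

(-0.5515, -1.3235, 1.1627)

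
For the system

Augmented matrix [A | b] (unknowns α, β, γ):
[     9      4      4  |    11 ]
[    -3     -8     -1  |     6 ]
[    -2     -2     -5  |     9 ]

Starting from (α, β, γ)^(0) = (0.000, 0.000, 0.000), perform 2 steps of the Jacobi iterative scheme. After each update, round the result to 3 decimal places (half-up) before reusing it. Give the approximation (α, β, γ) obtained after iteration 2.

(2.356, -0.983, -1.989)

Iteration 1:
  α = (11 - (4)·0.000 - (4)·0.000) / (9) = 1.222
  β = (6 - (-3)·0.000 - (-1)·0.000) / (-8) = -0.750
  γ = (9 - (-2)·0.000 - (-2)·0.000) / (-5) = -1.800
Iteration 2:
  α = (11 - (4)·-0.750 - (4)·-1.800) / (9) = 2.356
  β = (6 - (-3)·1.222 - (-1)·-1.800) / (-8) = -0.983
  γ = (9 - (-2)·1.222 - (-2)·-0.750) / (-5) = -1.989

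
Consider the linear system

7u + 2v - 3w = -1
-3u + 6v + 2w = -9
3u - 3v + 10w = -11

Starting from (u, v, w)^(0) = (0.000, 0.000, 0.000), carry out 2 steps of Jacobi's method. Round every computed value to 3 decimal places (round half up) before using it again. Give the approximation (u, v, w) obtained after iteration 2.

Iteration 1:
  u = (-1 - (2)·0.000 - (-3)·0.000) / (7) = -0.143
  v = (-9 - (-3)·0.000 - (2)·0.000) / (6) = -1.500
  w = (-11 - (3)·0.000 - (-3)·0.000) / (10) = -1.100
Iteration 2:
  u = (-1 - (2)·-1.500 - (-3)·-1.100) / (7) = -0.186
  v = (-9 - (-3)·-0.143 - (2)·-1.100) / (6) = -1.205
  w = (-11 - (3)·-0.143 - (-3)·-1.500) / (10) = -1.507

(-0.186, -1.205, -1.507)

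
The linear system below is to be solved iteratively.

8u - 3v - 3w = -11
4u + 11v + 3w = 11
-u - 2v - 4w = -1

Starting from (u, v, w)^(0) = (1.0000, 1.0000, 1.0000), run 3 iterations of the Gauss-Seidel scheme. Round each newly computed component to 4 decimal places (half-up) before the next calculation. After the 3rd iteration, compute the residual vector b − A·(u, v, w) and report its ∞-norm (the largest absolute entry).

Iteration 1:
  u = (-11 - (-3)·1.0000 - (-3)·1.0000) / (8) = -0.6250
  v = (11 - (4)·-0.6250 - (3)·1.0000) / (11) = 0.9545
  w = (-1 - (-1)·-0.6250 - (-2)·0.9545) / (-4) = -0.0710
Iteration 2:
  u = (-11 - (-3)·0.9545 - (-3)·-0.0710) / (8) = -1.0437
  v = (11 - (4)·-1.0437 - (3)·-0.0710) / (11) = 1.3989
  w = (-1 - (-1)·-1.0437 - (-2)·1.3989) / (-4) = -0.1885
Iteration 3:
  u = (-11 - (-3)·1.3989 - (-3)·-0.1885) / (8) = -0.9211
  v = (11 - (4)·-0.9211 - (3)·-0.1885) / (11) = 1.3864
  w = (-1 - (-1)·-0.9211 - (-2)·1.3864) / (-4) = -0.2129
Residual b − A·x = (-0.1107, 0.0727, 0.0001); ∞-norm = 0.1107

0.1107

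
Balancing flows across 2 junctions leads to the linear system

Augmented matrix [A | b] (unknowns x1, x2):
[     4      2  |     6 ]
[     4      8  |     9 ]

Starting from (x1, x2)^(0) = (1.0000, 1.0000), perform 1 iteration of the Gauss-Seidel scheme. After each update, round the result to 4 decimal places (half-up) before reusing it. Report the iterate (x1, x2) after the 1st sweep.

(1.0000, 0.6250)

Iteration 1:
  x1 = (6 - (2)·1.0000) / (4) = 1.0000
  x2 = (9 - (4)·1.0000) / (8) = 0.6250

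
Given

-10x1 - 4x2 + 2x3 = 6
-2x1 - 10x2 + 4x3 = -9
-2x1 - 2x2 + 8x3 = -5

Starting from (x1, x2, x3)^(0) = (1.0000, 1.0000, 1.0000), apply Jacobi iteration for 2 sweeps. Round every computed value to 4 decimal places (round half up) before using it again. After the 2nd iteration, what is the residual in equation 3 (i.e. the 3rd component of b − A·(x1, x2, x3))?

-0.7100

Iteration 1:
  x1 = (6 - (-4)·1.0000 - (2)·1.0000) / (-10) = -0.8000
  x2 = (-9 - (-2)·1.0000 - (4)·1.0000) / (-10) = 1.1000
  x3 = (-5 - (-2)·1.0000 - (-2)·1.0000) / (8) = -0.1250
Iteration 2:
  x1 = (6 - (-4)·1.1000 - (2)·-0.1250) / (-10) = -1.0650
  x2 = (-9 - (-2)·-0.8000 - (4)·-0.1250) / (-10) = 1.0100
  x3 = (-5 - (-2)·-0.8000 - (-2)·1.1000) / (8) = -0.5500
Residual b − A·x = (0.4900, 1.1700, -0.7100)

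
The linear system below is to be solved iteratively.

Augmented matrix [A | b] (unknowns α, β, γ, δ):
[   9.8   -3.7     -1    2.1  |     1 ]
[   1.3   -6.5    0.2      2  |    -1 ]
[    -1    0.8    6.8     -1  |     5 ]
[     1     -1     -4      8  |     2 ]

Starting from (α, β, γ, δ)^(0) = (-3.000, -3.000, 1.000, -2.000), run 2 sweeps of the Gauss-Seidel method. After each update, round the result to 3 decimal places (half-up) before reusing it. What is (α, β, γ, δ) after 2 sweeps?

Iteration 1:
  α = (1 - (-3.7)·-3.000 - (-1)·1.000 - (2.1)·-2.000) / (9.8) = -0.500
  β = (-1 - (1.3)·-0.500 - (0.2)·1.000 - (2)·-2.000) / (-6.5) = -0.531
  γ = (5 - (-1)·-0.500 - (0.8)·-0.531 - (-1)·-2.000) / (6.8) = 0.430
  δ = (2 - (1)·-0.500 - (-1)·-0.531 - (-4)·0.430) / (8) = 0.461
Iteration 2:
  α = (1 - (-3.7)·-0.531 - (-1)·0.430 - (2.1)·0.461) / (9.8) = -0.153
  β = (-1 - (1.3)·-0.153 - (0.2)·0.430 - (2)·0.461) / (-6.5) = 0.278
  γ = (5 - (-1)·-0.153 - (0.8)·0.278 - (-1)·0.461) / (6.8) = 0.748
  δ = (2 - (1)·-0.153 - (-1)·0.278 - (-4)·0.748) / (8) = 0.678

(-0.153, 0.278, 0.748, 0.678)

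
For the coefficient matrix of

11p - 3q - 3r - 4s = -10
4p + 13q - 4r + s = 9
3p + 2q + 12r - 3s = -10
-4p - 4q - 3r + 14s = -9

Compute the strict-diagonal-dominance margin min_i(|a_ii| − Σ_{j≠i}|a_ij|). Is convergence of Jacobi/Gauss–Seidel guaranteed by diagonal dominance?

1

row 1: |11| − (3+3+4) = 1
row 2: |13| − (4+4+1) = 4
row 3: |12| − (3+2+3) = 4
row 4: |14| − (4+4+3) = 3
minimum over rows = 1 → strictly diagonally dominant (convergence guaranteed)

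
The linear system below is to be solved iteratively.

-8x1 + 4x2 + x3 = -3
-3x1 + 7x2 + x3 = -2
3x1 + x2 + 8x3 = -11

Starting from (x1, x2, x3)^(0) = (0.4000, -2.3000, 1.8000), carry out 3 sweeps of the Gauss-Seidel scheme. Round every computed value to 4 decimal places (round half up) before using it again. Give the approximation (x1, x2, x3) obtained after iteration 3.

Iteration 1:
  x1 = (-3 - (4)·-2.3000 - (1)·1.8000) / (-8) = -0.5500
  x2 = (-2 - (-3)·-0.5500 - (1)·1.8000) / (7) = -0.7786
  x3 = (-11 - (3)·-0.5500 - (1)·-0.7786) / (8) = -1.0714
Iteration 2:
  x1 = (-3 - (4)·-0.7786 - (1)·-1.0714) / (-8) = -0.1482
  x2 = (-2 - (-3)·-0.1482 - (1)·-1.0714) / (7) = -0.1962
  x3 = (-11 - (3)·-0.1482 - (1)·-0.1962) / (8) = -1.2949
Iteration 3:
  x1 = (-3 - (4)·-0.1962 - (1)·-1.2949) / (-8) = 0.1150
  x2 = (-2 - (-3)·0.1150 - (1)·-1.2949) / (7) = -0.0514
  x3 = (-11 - (3)·0.1150 - (1)·-0.0514) / (8) = -1.4117

(0.1150, -0.0514, -1.4117)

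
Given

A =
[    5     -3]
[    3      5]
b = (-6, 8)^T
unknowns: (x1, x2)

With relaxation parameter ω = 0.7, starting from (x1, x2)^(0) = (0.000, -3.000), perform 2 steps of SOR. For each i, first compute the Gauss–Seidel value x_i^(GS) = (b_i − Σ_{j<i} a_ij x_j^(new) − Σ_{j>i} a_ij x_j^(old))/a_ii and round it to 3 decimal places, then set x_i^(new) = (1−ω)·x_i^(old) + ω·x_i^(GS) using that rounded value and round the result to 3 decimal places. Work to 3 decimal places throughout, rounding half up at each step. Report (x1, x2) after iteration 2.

Iteration 1:
  x1: GS value = (-6 - (-3)·-3.000) / (5) = -3.000;  x1 ← (1−ω)·0.000 + ω·-3.000 = -2.100
  x2: GS value = (8 - (3)·-2.100) / (5) = 2.860;  x2 ← (1−ω)·-3.000 + ω·2.860 = 1.102
Iteration 2:
  x1: GS value = (-6 - (-3)·1.102) / (5) = -0.539;  x1 ← (1−ω)·-2.100 + ω·-0.539 = -1.007
  x2: GS value = (8 - (3)·-1.007) / (5) = 2.204;  x2 ← (1−ω)·1.102 + ω·2.204 = 1.873

(-1.007, 1.873)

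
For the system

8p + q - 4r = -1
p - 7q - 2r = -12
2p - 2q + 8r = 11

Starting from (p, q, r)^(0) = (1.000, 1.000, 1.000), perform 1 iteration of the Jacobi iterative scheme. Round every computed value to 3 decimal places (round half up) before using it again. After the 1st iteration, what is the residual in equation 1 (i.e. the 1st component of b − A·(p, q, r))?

0.929

Iteration 1:
  p = (-1 - (1)·1.000 - (-4)·1.000) / (8) = 0.250
  q = (-12 - (1)·1.000 - (-2)·1.000) / (-7) = 1.571
  r = (11 - (2)·1.000 - (-2)·1.000) / (8) = 1.375
Residual b − A·x = (0.929, 1.497, 2.642)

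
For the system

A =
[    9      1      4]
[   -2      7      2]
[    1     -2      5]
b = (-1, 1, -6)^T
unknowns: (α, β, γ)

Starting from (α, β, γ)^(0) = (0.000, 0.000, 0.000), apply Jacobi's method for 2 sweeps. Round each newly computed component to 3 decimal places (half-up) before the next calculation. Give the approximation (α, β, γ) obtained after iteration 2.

(0.406, 0.454, -1.121)

Iteration 1:
  α = (-1 - (1)·0.000 - (4)·0.000) / (9) = -0.111
  β = (1 - (-2)·0.000 - (2)·0.000) / (7) = 0.143
  γ = (-6 - (1)·0.000 - (-2)·0.000) / (5) = -1.200
Iteration 2:
  α = (-1 - (1)·0.143 - (4)·-1.200) / (9) = 0.406
  β = (1 - (-2)·-0.111 - (2)·-1.200) / (7) = 0.454
  γ = (-6 - (1)·-0.111 - (-2)·0.143) / (5) = -1.121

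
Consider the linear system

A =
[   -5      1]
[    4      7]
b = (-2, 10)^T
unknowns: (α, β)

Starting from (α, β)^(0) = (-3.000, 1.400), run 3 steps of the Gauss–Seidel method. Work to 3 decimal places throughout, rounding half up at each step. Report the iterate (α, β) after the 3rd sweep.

(0.616, 1.077)

Iteration 1:
  α = (-2 - (1)·1.400) / (-5) = 0.680
  β = (10 - (4)·0.680) / (7) = 1.040
Iteration 2:
  α = (-2 - (1)·1.040) / (-5) = 0.608
  β = (10 - (4)·0.608) / (7) = 1.081
Iteration 3:
  α = (-2 - (1)·1.081) / (-5) = 0.616
  β = (10 - (4)·0.616) / (7) = 1.077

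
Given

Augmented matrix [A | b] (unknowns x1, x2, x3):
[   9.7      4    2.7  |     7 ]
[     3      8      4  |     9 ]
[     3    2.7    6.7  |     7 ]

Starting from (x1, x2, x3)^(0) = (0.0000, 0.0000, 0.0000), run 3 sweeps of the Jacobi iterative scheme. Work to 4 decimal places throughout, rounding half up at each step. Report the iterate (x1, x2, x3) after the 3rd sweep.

Iteration 1:
  x1 = (7 - (4)·0.0000 - (2.7)·0.0000) / (9.7) = 0.7216
  x2 = (9 - (3)·0.0000 - (4)·0.0000) / (8) = 1.1250
  x3 = (7 - (3)·0.0000 - (2.7)·0.0000) / (6.7) = 1.0448
Iteration 2:
  x1 = (7 - (4)·1.1250 - (2.7)·1.0448) / (9.7) = -0.0331
  x2 = (9 - (3)·0.7216 - (4)·1.0448) / (8) = 0.3320
  x3 = (7 - (3)·0.7216 - (2.7)·1.1250) / (6.7) = 0.2683
Iteration 3:
  x1 = (7 - (4)·0.3320 - (2.7)·0.2683) / (9.7) = 0.5101
  x2 = (9 - (3)·-0.0331 - (4)·0.2683) / (8) = 1.0033
  x3 = (7 - (3)·-0.0331 - (2.7)·0.3320) / (6.7) = 0.9258

(0.5101, 1.0033, 0.9258)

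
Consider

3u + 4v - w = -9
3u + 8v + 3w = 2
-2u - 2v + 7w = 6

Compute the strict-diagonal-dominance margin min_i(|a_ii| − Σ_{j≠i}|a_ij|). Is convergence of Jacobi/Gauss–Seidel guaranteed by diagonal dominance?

row 1: |3| − (4+1) = -2
row 2: |8| − (3+3) = 2
row 3: |7| − (2+2) = 3
minimum over rows = -2 → not strictly diagonally dominant

-2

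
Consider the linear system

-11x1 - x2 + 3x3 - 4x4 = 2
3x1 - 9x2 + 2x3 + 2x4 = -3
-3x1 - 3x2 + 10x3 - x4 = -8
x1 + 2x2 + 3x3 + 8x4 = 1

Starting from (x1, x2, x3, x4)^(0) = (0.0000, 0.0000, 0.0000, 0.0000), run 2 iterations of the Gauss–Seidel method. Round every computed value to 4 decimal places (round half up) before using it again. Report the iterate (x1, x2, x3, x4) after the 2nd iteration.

(-0.5516, 0.0598, -0.9106, 0.5205)

Iteration 1:
  x1 = (2 - (-1)·0.0000 - (3)·0.0000 - (-4)·0.0000) / (-11) = -0.1818
  x2 = (-3 - (3)·-0.1818 - (2)·0.0000 - (2)·0.0000) / (-9) = 0.2727
  x3 = (-8 - (-3)·-0.1818 - (-3)·0.2727 - (-1)·0.0000) / (10) = -0.7727
  x4 = (1 - (1)·-0.1818 - (2)·0.2727 - (3)·-0.7727) / (8) = 0.3693
Iteration 2:
  x1 = (2 - (-1)·0.2727 - (3)·-0.7727 - (-4)·0.3693) / (-11) = -0.5516
  x2 = (-3 - (3)·-0.5516 - (2)·-0.7727 - (2)·0.3693) / (-9) = 0.0598
  x3 = (-8 - (-3)·-0.5516 - (-3)·0.0598 - (-1)·0.3693) / (10) = -0.9106
  x4 = (1 - (1)·-0.5516 - (2)·0.0598 - (3)·-0.9106) / (8) = 0.5205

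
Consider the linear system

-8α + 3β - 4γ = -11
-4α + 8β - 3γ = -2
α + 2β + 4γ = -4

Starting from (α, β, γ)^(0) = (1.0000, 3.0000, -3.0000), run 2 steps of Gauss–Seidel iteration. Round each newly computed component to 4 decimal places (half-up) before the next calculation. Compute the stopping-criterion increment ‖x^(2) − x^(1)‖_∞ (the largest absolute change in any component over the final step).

1.2344

Iteration 1:
  α = (-11 - (3)·3.0000 - (-4)·-3.0000) / (-8) = 4.0000
  β = (-2 - (-4)·4.0000 - (-3)·-3.0000) / (8) = 0.6250
  γ = (-4 - (1)·4.0000 - (2)·0.6250) / (4) = -2.3125
Iteration 2:
  α = (-11 - (3)·0.6250 - (-4)·-2.3125) / (-8) = 2.7656
  β = (-2 - (-4)·2.7656 - (-3)·-2.3125) / (8) = 0.2656
  γ = (-4 - (1)·2.7656 - (2)·0.2656) / (4) = -1.8242
Change: (-1.2344, -0.3594, 0.4883) → max |·| = 1.2344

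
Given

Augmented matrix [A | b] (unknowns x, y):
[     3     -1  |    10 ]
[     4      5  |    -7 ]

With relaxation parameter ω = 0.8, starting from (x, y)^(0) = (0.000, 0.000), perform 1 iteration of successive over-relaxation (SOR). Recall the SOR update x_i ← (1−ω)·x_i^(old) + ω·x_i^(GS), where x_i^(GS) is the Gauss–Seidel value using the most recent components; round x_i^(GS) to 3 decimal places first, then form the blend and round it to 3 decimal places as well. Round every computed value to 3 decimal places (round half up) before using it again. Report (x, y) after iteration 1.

(2.666, -2.826)

Iteration 1:
  x: GS value = (10 - (-1)·0.000) / (3) = 3.333;  x ← (1−ω)·0.000 + ω·3.333 = 2.666
  y: GS value = (-7 - (4)·2.666) / (5) = -3.533;  y ← (1−ω)·0.000 + ω·-3.533 = -2.826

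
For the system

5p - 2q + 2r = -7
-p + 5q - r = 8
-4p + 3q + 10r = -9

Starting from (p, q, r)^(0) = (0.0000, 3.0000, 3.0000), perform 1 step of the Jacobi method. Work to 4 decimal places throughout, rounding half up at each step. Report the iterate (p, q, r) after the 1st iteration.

Iteration 1:
  p = (-7 - (-2)·3.0000 - (2)·3.0000) / (5) = -1.4000
  q = (8 - (-1)·0.0000 - (-1)·3.0000) / (5) = 2.2000
  r = (-9 - (-4)·0.0000 - (3)·3.0000) / (10) = -1.8000

(-1.4000, 2.2000, -1.8000)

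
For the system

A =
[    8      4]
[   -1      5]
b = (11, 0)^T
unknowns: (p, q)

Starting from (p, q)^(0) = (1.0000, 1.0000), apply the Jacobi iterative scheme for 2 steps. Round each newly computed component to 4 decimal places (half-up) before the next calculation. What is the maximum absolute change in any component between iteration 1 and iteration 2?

0.4000

Iteration 1:
  p = (11 - (4)·1.0000) / (8) = 0.8750
  q = (0 - (-1)·1.0000) / (5) = 0.2000
Iteration 2:
  p = (11 - (4)·0.2000) / (8) = 1.2750
  q = (0 - (-1)·0.8750) / (5) = 0.1750
Change: (0.4000, -0.0250) → max |·| = 0.4000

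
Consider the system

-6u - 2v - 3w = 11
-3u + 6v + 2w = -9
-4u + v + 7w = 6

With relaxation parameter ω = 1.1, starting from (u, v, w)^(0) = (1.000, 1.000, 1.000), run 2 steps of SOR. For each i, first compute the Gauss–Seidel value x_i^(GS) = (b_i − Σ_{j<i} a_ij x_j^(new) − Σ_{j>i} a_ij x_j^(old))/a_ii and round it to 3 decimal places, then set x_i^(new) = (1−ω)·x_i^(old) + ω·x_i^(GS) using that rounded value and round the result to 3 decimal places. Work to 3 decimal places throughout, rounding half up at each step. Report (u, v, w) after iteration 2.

(-0.067, -1.136, 1.126)

Iteration 1:
  u: GS value = (11 - (-2)·1.000 - (-3)·1.000) / (-6) = -2.667;  u ← (1−ω)·1.000 + ω·-2.667 = -3.034
  v: GS value = (-9 - (-3)·-3.034 - (2)·1.000) / (6) = -3.350;  v ← (1−ω)·1.000 + ω·-3.350 = -3.785
  w: GS value = (6 - (-4)·-3.034 - (1)·-3.785) / (7) = -0.336;  w ← (1−ω)·1.000 + ω·-0.336 = -0.470
Iteration 2:
  u: GS value = (11 - (-2)·-3.785 - (-3)·-0.470) / (-6) = -0.337;  u ← (1−ω)·-3.034 + ω·-0.337 = -0.067
  v: GS value = (-9 - (-3)·-0.067 - (2)·-0.470) / (6) = -1.377;  v ← (1−ω)·-3.785 + ω·-1.377 = -1.136
  w: GS value = (6 - (-4)·-0.067 - (1)·-1.136) / (7) = 0.981;  w ← (1−ω)·-0.470 + ω·0.981 = 1.126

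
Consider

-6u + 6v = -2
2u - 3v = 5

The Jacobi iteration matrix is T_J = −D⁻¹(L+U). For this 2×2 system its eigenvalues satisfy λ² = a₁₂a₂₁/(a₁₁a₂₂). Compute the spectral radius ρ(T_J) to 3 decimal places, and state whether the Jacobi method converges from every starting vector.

a₁₂a₂₁/(a₁₁a₂₂) = (6)·(2) / ((-6)·(-3)) = 0.666667
ρ = √|0.666667| = √0.666667 = 0.816
ρ < 1, so Jacobi converges

0.816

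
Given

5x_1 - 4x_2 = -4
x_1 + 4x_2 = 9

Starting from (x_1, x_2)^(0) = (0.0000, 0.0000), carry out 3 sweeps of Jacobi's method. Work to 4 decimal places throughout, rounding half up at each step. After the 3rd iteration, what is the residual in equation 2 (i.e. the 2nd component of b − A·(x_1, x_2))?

Iteration 1:
  x_1 = (-4 - (-4)·0.0000) / (5) = -0.8000
  x_2 = (9 - (1)·0.0000) / (4) = 2.2500
Iteration 2:
  x_1 = (-4 - (-4)·2.2500) / (5) = 1.0000
  x_2 = (9 - (1)·-0.8000) / (4) = 2.4500
Iteration 3:
  x_1 = (-4 - (-4)·2.4500) / (5) = 1.1600
  x_2 = (9 - (1)·1.0000) / (4) = 2.0000
Residual b − A·x = (-1.8000, -0.1600)

-0.1600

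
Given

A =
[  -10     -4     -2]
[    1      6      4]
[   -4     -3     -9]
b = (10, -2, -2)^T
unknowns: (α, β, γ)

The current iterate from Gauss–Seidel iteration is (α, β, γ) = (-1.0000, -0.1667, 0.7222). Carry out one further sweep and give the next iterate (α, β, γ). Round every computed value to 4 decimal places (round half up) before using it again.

(-1.0778, -0.6352, 0.9130)

One sweep:
  α = (10 - (-4)·-0.1667 - (-2)·0.7222) / (-10) = -1.0778
  β = (-2 - (1)·-1.0778 - (4)·0.7222) / (6) = -0.6352
  γ = (-2 - (-4)·-1.0778 - (-3)·-0.6352) / (-9) = 0.9130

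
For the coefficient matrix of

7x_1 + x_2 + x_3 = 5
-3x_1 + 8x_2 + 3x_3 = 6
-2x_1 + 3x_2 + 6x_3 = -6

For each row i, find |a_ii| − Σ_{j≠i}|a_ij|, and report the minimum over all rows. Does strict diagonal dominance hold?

row 1: |7| − (1+1) = 5
row 2: |8| − (3+3) = 2
row 3: |6| − (2+3) = 1
minimum over rows = 1 → strictly diagonally dominant (convergence guaranteed)

1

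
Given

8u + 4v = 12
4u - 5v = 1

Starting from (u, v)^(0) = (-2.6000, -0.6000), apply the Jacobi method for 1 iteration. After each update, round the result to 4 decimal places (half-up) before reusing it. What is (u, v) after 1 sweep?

Iteration 1:
  u = (12 - (4)·-0.6000) / (8) = 1.8000
  v = (1 - (4)·-2.6000) / (-5) = -2.2800

(1.8000, -2.2800)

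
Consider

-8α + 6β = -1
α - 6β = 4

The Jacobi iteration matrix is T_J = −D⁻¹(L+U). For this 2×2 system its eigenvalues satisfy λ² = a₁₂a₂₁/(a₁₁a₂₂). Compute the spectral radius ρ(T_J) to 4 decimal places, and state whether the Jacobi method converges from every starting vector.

0.3536

a₁₂a₂₁/(a₁₁a₂₂) = (6)·(1) / ((-8)·(-6)) = 0.125000
ρ = √|0.125000| = √0.125000 = 0.3536
ρ < 1, so Jacobi converges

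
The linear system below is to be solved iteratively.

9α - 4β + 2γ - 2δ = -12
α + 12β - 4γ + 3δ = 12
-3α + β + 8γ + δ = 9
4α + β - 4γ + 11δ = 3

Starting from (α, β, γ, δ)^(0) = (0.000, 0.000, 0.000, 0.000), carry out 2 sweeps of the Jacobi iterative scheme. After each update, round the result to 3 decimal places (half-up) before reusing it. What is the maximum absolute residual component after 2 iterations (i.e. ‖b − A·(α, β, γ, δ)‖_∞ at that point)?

Iteration 1:
  α = (-12 - (-4)·0.000 - (2)·0.000 - (-2)·0.000) / (9) = -1.333
  β = (12 - (1)·0.000 - (-4)·0.000 - (3)·0.000) / (12) = 1.000
  γ = (9 - (-3)·0.000 - (1)·0.000 - (1)·0.000) / (8) = 1.125
  δ = (3 - (4)·0.000 - (1)·0.000 - (-4)·0.000) / (11) = 0.273
Iteration 2:
  α = (-12 - (-4)·1.000 - (2)·1.125 - (-2)·0.273) / (9) = -1.078
  β = (12 - (1)·-1.333 - (-4)·1.125 - (3)·0.273) / (12) = 1.418
  γ = (9 - (-3)·-1.333 - (1)·1.000 - (1)·0.273) / (8) = 0.466
  δ = (3 - (4)·-1.333 - (1)·1.000 - (-4)·1.125) / (11) = 1.076
Residual b − A·x = (4.594, -5.302, -0.456, -4.078); ∞-norm = 5.302

5.302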